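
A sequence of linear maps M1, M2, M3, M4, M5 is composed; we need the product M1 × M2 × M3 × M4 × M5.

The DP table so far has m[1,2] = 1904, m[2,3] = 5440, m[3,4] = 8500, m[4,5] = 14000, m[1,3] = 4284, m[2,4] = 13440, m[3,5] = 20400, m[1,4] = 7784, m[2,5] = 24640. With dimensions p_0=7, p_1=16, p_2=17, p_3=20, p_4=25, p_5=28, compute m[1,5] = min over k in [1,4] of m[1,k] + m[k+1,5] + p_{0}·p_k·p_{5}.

12684

m[1,5] = min over k∈[1,4] of m[1,k]+m[k+1,5]+p_{0}·p_k·p_{5}.
k=1: 0 + 24640 + 7·16·28 = 27776; k=2: 1904 + 20400 + 7·17·28 = 25636; k=3: 4284 + 14000 + 7·20·28 = 22204; k=4: 7784 + 0 + 7·25·28 = 12684.
Minimum: 12684 at k=4.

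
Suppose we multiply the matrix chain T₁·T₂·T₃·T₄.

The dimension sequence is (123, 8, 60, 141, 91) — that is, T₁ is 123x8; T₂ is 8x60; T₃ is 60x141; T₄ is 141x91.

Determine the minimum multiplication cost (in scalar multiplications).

259872

Adjacent pairs: T₁T₂ = 123·8·60 = 59040; T₂T₃ = 8·60·141 = 67680; T₃T₄ = 60·141·91 = 769860.
Length 3: T₁..T₃: k=1: 0+67680+123·8·141=206424; k=2: 59040+0+123·60·141=1099620 → min 206424 | T₂..T₄: k=2: 0+769860+8·60·91=813540; k=3: 67680+0+8·141·91=170328 → min 170328.
Length 4: T₁..T₄: k=1: 0+170328+123·8·91=259872; k=2: 59040+769860+123·60·91=1500480; k=3: 206424+0+123·141·91=1784637 → min 259872.
Optimal order: (T₁·((T₂·T₃)·T₄)) with cost 259872.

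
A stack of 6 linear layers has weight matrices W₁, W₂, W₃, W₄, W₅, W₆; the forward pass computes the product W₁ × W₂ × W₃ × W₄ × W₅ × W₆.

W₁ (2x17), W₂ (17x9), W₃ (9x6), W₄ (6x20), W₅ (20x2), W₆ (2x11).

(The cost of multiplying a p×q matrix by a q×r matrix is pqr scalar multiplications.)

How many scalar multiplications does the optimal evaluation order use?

722

Adjacent pairs: W₁W₂ = 2·17·9 = 306; W₂W₃ = 17·9·6 = 918; W₃W₄ = 9·6·20 = 1080; W₄W₅ = 6·20·2 = 240; W₅W₆ = 20·2·11 = 440.
Length 3: W₁..W₃: k=1: 0+918+2·17·6=1122; k=2: 306+0+2·9·6=414 → min 414 | W₂..W₄: k=2: 0+1080+17·9·20=4140; k=3: 918+0+17·6·20=2958 → min 2958 | W₃..W₅: k=3: 0+240+9·6·2=348; k=4: 1080+0+9·20·2=1440 → min 348 | W₄..W₆: k=4: 0+440+6·20·11=1760; k=5: 240+0+6·2·11=372 → min 372.
Length 4: W₁..W₄: k=1: 0+2958+2·17·20=3638; k=2: 306+1080+2·9·20=1746; k=3: 414+0+2·6·20=654 → min 654 | W₂..W₅: k=2: 0+348+17·9·2=654; k=3: 918+240+17·6·2=1362; k=4: 2958+0+17·20·2=3638 → min 654 | W₃..W₆: k=3: 0+372+9·6·11=966; k=4: 1080+440+9·20·11=3500; k=5: 348+0+9·2·11=546 → min 546.
Length 5: W₁..W₅: k=1: 0+654+2·17·2=722; k=2: 306+348+2·9·2=690; k=3: 414+240+2·6·2=678; k=4: 654+0+2·20·2=734 → min 678 | W₂..W₆: k=2: 0+546+17·9·11=2229; k=3: 918+372+17·6·11=2412; k=4: 2958+440+17·20·11=7138; k=5: 654+0+17·2·11=1028 → min 1028.
Length 6: W₁..W₆: k=1: 0+1028+2·17·11=1402; k=2: 306+546+2·9·11=1050; k=3: 414+372+2·6·11=918; k=4: 654+440+2·20·11=1534; k=5: 678+0+2·2·11=722 → min 722.
Optimal order: ((((W₁ × W₂) × W₃) × (W₄ × W₅)) × W₆) with cost 722.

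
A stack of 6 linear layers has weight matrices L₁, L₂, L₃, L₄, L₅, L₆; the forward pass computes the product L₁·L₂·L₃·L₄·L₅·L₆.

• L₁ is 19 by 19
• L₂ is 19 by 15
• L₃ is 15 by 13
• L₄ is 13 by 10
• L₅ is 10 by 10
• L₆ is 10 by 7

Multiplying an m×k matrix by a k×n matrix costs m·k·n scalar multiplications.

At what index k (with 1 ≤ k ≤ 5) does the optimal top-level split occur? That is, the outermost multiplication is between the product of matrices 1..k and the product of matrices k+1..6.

1

Adjacent pairs: L₁L₂ = 19·19·15 = 5415; L₂L₃ = 19·15·13 = 3705; L₃L₄ = 15·13·10 = 1950; L₄L₅ = 13·10·10 = 1300; L₅L₆ = 10·10·7 = 700.
Length 3: L₁..L₃: k=1: 0+3705+19·19·13=8398; k=2: 5415+0+19·15·13=9120 → min 8398 | L₂..L₄: k=2: 0+1950+19·15·10=4800; k=3: 3705+0+19·13·10=6175 → min 4800 | L₃..L₅: k=3: 0+1300+15·13·10=3250; k=4: 1950+0+15·10·10=3450 → min 3250 | L₄..L₆: k=4: 0+700+13·10·7=1610; k=5: 1300+0+13·10·7=2210 → min 1610.
Length 4: L₁..L₄: k=1: 0+4800+19·19·10=8410; k=2: 5415+1950+19·15·10=10215; k=3: 8398+0+19·13·10=10868 → min 8410 | L₂..L₅: k=2: 0+3250+19·15·10=6100; k=3: 3705+1300+19·13·10=7475; k=4: 4800+0+19·10·10=6700 → min 6100 | L₃..L₆: k=3: 0+1610+15·13·7=2975; k=4: 1950+700+15·10·7=3700; k=5: 3250+0+15·10·7=4300 → min 2975.
Length 5: L₁..L₅: k=1: 0+6100+19·19·10=9710; k=2: 5415+3250+19·15·10=11515; k=3: 8398+1300+19·13·10=12168; k=4: 8410+0+19·10·10=10310 → min 9710 | L₂..L₆: k=2: 0+2975+19·15·7=4970; k=3: 3705+1610+19·13·7=7044; k=4: 4800+700+19·10·7=6830; k=5: 6100+0+19·10·7=7430 → min 4970.
Top-level splits: k=1: (L₁..L₁)·(L₂..L₆) → 0+4970+19·19·7 = 7497; k=2: (L₁..L₂)·(L₃..L₆) → 5415+2975+19·15·7 = 10385; k=3: (L₁..L₃)·(L₄..L₆) → 8398+1610+19·13·7 = 11737; k=4: (L₁..L₄)·(L₅..L₆) → 8410+700+19·10·7 = 10440; k=5: (L₁..L₅)·(L₆..L₆) → 9710+0+19·10·7 = 11040.
Best split is after L₁, i.e. k = 1.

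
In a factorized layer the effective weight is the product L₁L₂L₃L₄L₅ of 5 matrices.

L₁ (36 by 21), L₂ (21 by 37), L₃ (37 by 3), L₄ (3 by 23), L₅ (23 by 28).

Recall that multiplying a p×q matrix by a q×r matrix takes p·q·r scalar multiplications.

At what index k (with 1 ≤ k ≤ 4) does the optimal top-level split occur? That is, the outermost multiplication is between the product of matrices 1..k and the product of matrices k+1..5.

3

Adjacent pairs: L₁L₂ = 36·21·37 = 27972; L₂L₃ = 21·37·3 = 2331; L₃L₄ = 37·3·23 = 2553; L₄L₅ = 3·23·28 = 1932.
Length 3: L₁..L₃: k=1: 0+2331+36·21·3=4599; k=2: 27972+0+36·37·3=31968 → min 4599 | L₂..L₄: k=2: 0+2553+21·37·23=20424; k=3: 2331+0+21·3·23=3780 → min 3780 | L₃..L₅: k=3: 0+1932+37·3·28=5040; k=4: 2553+0+37·23·28=26381 → min 5040.
Length 4: L₁..L₄: k=1: 0+3780+36·21·23=21168; k=2: 27972+2553+36·37·23=61161; k=3: 4599+0+36·3·23=7083 → min 7083 | L₂..L₅: k=2: 0+5040+21·37·28=26796; k=3: 2331+1932+21·3·28=6027; k=4: 3780+0+21·23·28=17304 → min 6027.
Top-level splits: k=1: (L₁..L₁)·(L₂..L₅) → 0+6027+36·21·28 = 27195; k=2: (L₁..L₂)·(L₃..L₅) → 27972+5040+36·37·28 = 70308; k=3: (L₁..L₃)·(L₄..L₅) → 4599+1932+36·3·28 = 9555; k=4: (L₁..L₄)·(L₅..L₅) → 7083+0+36·23·28 = 30267.
Best split is after L₃, i.e. k = 3.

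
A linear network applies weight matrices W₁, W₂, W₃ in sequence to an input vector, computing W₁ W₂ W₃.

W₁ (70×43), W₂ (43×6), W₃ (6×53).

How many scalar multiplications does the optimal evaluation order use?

Order (W₁ (W₂ W₃)): (W₂ W₃): 43×6 by 6×53 → 43×53, cost 43·6·53 = 13674; (W₁ (W₂ W₃)): 70×43 by 43×53 → 70×53, cost 70·43·53 = 159530; cumulative 173204. Total 173204.
Order ((W₁ W₂) W₃): (W₁ W₂): 70×43 by 43×6 → 70×6, cost 70·43·6 = 18060; ((W₁ W₂) W₃): 70×6 by 6×53 → 70×53, cost 70·6·53 = 22260; cumulative 40320. Total 40320.
Minimum: 40320.

40320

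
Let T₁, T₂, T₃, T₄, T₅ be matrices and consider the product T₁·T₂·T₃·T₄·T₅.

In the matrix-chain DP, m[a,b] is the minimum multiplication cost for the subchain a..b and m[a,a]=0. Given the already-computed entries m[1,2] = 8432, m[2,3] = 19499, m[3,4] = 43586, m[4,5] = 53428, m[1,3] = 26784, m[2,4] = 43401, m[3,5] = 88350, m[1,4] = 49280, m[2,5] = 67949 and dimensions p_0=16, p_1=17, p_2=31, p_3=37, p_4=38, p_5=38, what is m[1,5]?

m[1,5] = min over k∈[1,4] of m[1,k]+m[k+1,5]+p_{0}·p_k·p_{5}.
k=1: 0 + 67949 + 16·17·38 = 78285; k=2: 8432 + 88350 + 16·31·38 = 115630; k=3: 26784 + 53428 + 16·37·38 = 102708; k=4: 49280 + 0 + 16·38·38 = 72384.
Minimum: 72384 at k=4.

72384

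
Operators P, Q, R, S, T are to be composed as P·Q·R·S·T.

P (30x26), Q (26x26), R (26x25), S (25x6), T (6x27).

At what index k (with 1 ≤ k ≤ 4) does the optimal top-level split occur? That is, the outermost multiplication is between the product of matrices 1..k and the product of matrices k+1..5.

Adjacent pairs: PQ = 30·26·26 = 20280; QR = 26·26·25 = 16900; RS = 26·25·6 = 3900; ST = 25·6·27 = 4050.
Length 3: P..R: k=1: 0+16900+30·26·25=36400; k=2: 20280+0+30·26·25=39780 → min 36400 | Q..S: k=2: 0+3900+26·26·6=7956; k=3: 16900+0+26·25·6=20800 → min 7956 | R..T: k=3: 0+4050+26·25·27=21600; k=4: 3900+0+26·6·27=8112 → min 8112.
Length 4: P..S: k=1: 0+7956+30·26·6=12636; k=2: 20280+3900+30·26·6=28860; k=3: 36400+0+30·25·6=40900 → min 12636 | Q..T: k=2: 0+8112+26·26·27=26364; k=3: 16900+4050+26·25·27=38500; k=4: 7956+0+26·6·27=12168 → min 12168.
Top-level splits: k=1: (P..P)·(Q..T) → 0+12168+30·26·27 = 33228; k=2: (P..Q)·(R..T) → 20280+8112+30·26·27 = 49452; k=3: (P..R)·(S..T) → 36400+4050+30·25·27 = 60700; k=4: (P..S)·(T..T) → 12636+0+30·6·27 = 17496.
Best split is after S, i.e. k = 4.

4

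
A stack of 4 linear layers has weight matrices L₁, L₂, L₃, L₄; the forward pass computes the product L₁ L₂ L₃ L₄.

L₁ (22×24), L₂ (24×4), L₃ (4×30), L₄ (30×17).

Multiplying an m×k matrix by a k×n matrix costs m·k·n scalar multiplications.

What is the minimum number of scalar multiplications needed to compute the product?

Adjacent pairs: L₁L₂ = 22·24·4 = 2112; L₂L₃ = 24·4·30 = 2880; L₃L₄ = 4·30·17 = 2040.
Length 3: L₁..L₃: k=1: 0+2880+22·24·30=18720; k=2: 2112+0+22·4·30=4752 → min 4752 | L₂..L₄: k=2: 0+2040+24·4·17=3672; k=3: 2880+0+24·30·17=15120 → min 3672.
Length 4: L₁..L₄: k=1: 0+3672+22·24·17=12648; k=2: 2112+2040+22·4·17=5648; k=3: 4752+0+22·30·17=15972 → min 5648.
Optimal order: ((L₁ L₂) (L₃ L₄)) with cost 5648.

5648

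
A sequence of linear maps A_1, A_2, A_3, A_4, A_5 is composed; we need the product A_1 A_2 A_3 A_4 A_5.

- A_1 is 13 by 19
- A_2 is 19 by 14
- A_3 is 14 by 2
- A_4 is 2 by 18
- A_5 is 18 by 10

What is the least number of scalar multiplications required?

Adjacent pairs: A_1A_2 = 13·19·14 = 3458; A_2A_3 = 19·14·2 = 532; A_3A_4 = 14·2·18 = 504; A_4A_5 = 2·18·10 = 360.
Length 3: A_1..A_3: k=1: 0+532+13·19·2=1026; k=2: 3458+0+13·14·2=3822 → min 1026 | A_2..A_4: k=2: 0+504+19·14·18=5292; k=3: 532+0+19·2·18=1216 → min 1216 | A_3..A_5: k=3: 0+360+14·2·10=640; k=4: 504+0+14·18·10=3024 → min 640.
Length 4: A_1..A_4: k=1: 0+1216+13·19·18=5662; k=2: 3458+504+13·14·18=7238; k=3: 1026+0+13·2·18=1494 → min 1494 | A_2..A_5: k=2: 0+640+19·14·10=3300; k=3: 532+360+19·2·10=1272; k=4: 1216+0+19·18·10=4636 → min 1272.
Length 5: A_1..A_5: k=1: 0+1272+13·19·10=3742; k=2: 3458+640+13·14·10=5918; k=3: 1026+360+13·2·10=1646; k=4: 1494+0+13·18·10=3834 → min 1646.
Optimal order: ((A_1 (A_2 A_3)) (A_4 A_5)) with cost 1646.

1646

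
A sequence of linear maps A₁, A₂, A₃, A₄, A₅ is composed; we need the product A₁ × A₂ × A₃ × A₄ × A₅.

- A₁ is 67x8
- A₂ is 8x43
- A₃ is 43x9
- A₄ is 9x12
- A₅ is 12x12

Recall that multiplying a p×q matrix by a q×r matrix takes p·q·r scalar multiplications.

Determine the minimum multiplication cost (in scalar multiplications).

11544

Adjacent pairs: A₁A₂ = 67·8·43 = 23048; A₂A₃ = 8·43·9 = 3096; A₃A₄ = 43·9·12 = 4644; A₄A₅ = 9·12·12 = 1296.
Length 3: A₁..A₃: k=1: 0+3096+67·8·9=7920; k=2: 23048+0+67·43·9=48977 → min 7920 | A₂..A₄: k=2: 0+4644+8·43·12=8772; k=3: 3096+0+8·9·12=3960 → min 3960 | A₃..A₅: k=3: 0+1296+43·9·12=5940; k=4: 4644+0+43·12·12=10836 → min 5940.
Length 4: A₁..A₄: k=1: 0+3960+67·8·12=10392; k=2: 23048+4644+67·43·12=62264; k=3: 7920+0+67·9·12=15156 → min 10392 | A₂..A₅: k=2: 0+5940+8·43·12=10068; k=3: 3096+1296+8·9·12=5256; k=4: 3960+0+8·12·12=5112 → min 5112.
Length 5: A₁..A₅: k=1: 0+5112+67·8·12=11544; k=2: 23048+5940+67·43·12=63560; k=3: 7920+1296+67·9·12=16452; k=4: 10392+0+67·12·12=20040 → min 11544.
Optimal order: (A₁ × (((A₂ × A₃) × A₄) × A₅)) with cost 11544.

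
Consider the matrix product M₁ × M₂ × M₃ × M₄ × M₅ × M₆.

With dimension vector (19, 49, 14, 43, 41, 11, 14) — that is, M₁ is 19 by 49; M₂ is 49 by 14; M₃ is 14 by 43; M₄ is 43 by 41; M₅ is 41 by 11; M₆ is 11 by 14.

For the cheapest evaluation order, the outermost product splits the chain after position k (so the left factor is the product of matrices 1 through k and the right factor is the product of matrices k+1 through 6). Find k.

5

Adjacent pairs: M₁M₂ = 19·49·14 = 13034; M₂M₃ = 49·14·43 = 29498; M₃M₄ = 14·43·41 = 24682; M₄M₅ = 43·41·11 = 19393; M₅M₆ = 41·11·14 = 6314.
Length 3: M₁..M₃: k=1: 0+29498+19·49·43=69531; k=2: 13034+0+19·14·43=24472 → min 24472 | M₂..M₄: k=2: 0+24682+49·14·41=52808; k=3: 29498+0+49·43·41=115885 → min 52808 | M₃..M₅: k=3: 0+19393+14·43·11=26015; k=4: 24682+0+14·41·11=30996 → min 26015 | M₄..M₆: k=4: 0+6314+43·41·14=30996; k=5: 19393+0+43·11·14=26015 → min 26015.
Length 4: M₁..M₄: k=1: 0+52808+19·49·41=90979; k=2: 13034+24682+19·14·41=48622; k=3: 24472+0+19·43·41=57969 → min 48622 | M₂..M₅: k=2: 0+26015+49·14·11=33561; k=3: 29498+19393+49·43·11=72068; k=4: 52808+0+49·41·11=74907 → min 33561 | M₃..M₆: k=3: 0+26015+14·43·14=34443; k=4: 24682+6314+14·41·14=39032; k=5: 26015+0+14·11·14=28171 → min 28171.
Length 5: M₁..M₅: k=1: 0+33561+19·49·11=43802; k=2: 13034+26015+19·14·11=41975; k=3: 24472+19393+19·43·11=52852; k=4: 48622+0+19·41·11=57191 → min 41975 | M₂..M₆: k=2: 0+28171+49·14·14=37775; k=3: 29498+26015+49·43·14=85011; k=4: 52808+6314+49·41·14=87248; k=5: 33561+0+49·11·14=41107 → min 37775.
Top-level splits: k=1: (M₁..M₁)·(M₂..M₆) → 0+37775+19·49·14 = 50809; k=2: (M₁..M₂)·(M₃..M₆) → 13034+28171+19·14·14 = 44929; k=3: (M₁..M₃)·(M₄..M₆) → 24472+26015+19·43·14 = 61925; k=4: (M₁..M₄)·(M₅..M₆) → 48622+6314+19·41·14 = 65842; k=5: (M₁..M₅)·(M₆..M₆) → 41975+0+19·11·14 = 44901.
Best split is after M₅, i.e. k = 5.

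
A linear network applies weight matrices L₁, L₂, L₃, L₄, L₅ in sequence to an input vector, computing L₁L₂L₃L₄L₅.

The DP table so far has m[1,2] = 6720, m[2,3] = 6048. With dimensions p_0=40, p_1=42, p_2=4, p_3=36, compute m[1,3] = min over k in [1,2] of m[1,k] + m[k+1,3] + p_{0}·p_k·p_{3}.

m[1,3] = min over k∈[1,2] of m[1,k]+m[k+1,3]+p_{0}·p_k·p_{3}.
k=1: 0 + 6048 + 40·42·36 = 66528; k=2: 6720 + 0 + 40·4·36 = 12480.
Minimum: 12480 at k=2.

12480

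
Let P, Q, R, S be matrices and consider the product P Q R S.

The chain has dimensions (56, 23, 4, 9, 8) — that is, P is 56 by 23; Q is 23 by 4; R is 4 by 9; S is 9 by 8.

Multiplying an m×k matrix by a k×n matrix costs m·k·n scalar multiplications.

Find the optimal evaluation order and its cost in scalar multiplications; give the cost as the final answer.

7232

Adjacent pairs: PQ = 56·23·4 = 5152; QR = 23·4·9 = 828; RS = 4·9·8 = 288.
Length 3: P..R: k=1: 0+828+56·23·9=12420; k=2: 5152+0+56·4·9=7168 → min 7168 | Q..S: k=2: 0+288+23·4·8=1024; k=3: 828+0+23·9·8=2484 → min 1024.
Length 4: P..S: k=1: 0+1024+56·23·8=11328; k=2: 5152+288+56·4·8=7232; k=3: 7168+0+56·9·8=11200 → min 7232.
Optimal parenthesization: ((P Q) (R S)) with cost 7232.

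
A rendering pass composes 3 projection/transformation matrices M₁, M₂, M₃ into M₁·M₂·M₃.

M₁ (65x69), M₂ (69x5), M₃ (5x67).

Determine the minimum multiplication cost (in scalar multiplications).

Order (M₁·(M₂·M₃)): (M₂·M₃): 69×5 by 5×67 → 69×67, cost 69·5·67 = 23115; (M₁·(M₂·M₃)): 65×69 by 69×67 → 65×67, cost 65·69·67 = 300495; cumulative 323610. Total 323610.
Order ((M₁·M₂)·M₃): (M₁·M₂): 65×69 by 69×5 → 65×5, cost 65·69·5 = 22425; ((M₁·M₂)·M₃): 65×5 by 5×67 → 65×67, cost 65·5·67 = 21775; cumulative 44200. Total 44200.
Minimum: 44200.

44200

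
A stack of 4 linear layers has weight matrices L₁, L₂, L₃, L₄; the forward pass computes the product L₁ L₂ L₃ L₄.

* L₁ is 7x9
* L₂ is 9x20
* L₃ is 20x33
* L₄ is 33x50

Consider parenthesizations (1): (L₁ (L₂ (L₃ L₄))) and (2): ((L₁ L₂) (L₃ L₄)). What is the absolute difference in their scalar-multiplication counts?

3890

Order (1) = (L₁ (L₂ (L₃ L₄))): (L₃ L₄): 20×33 by 33×50 → 20×50, cost 20·33·50 = 33000; (L₂ (L₃ L₄)): 9×20 by 20×50 → 9×50, cost 9·20·50 = 9000; cumulative 42000; (L₁ (L₂ (L₃ L₄))): 7×9 by 9×50 → 7×50, cost 7·9·50 = 3150; cumulative 45150. Total 45150.
Order (2) = ((L₁ L₂) (L₃ L₄)): (L₁ L₂): 7×9 by 9×20 → 7×20, cost 7·9·20 = 1260; (L₃ L₄): 20×33 by 33×50 → 20×50, cost 20·33·50 = 33000; ((L₁ L₂) (L₃ L₄)): 7×20 by 20×50 → 7×50, cost 7·20·50 = 7000; cumulative 41260. Total 41260.
Difference: |45150 − 41260| = 3890.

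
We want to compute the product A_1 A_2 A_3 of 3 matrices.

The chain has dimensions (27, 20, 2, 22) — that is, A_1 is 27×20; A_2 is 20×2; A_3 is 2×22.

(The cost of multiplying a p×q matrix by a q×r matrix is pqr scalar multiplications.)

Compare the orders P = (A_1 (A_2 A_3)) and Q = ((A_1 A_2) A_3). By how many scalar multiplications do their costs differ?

Order P = (A_1 (A_2 A_3)): (A_2 A_3): 20×2 by 2×22 → 20×22, cost 20·2·22 = 880; (A_1 (A_2 A_3)): 27×20 by 20×22 → 27×22, cost 27·20·22 = 11880; cumulative 12760. Total 12760.
Order Q = ((A_1 A_2) A_3): (A_1 A_2): 27×20 by 20×2 → 27×2, cost 27·20·2 = 1080; ((A_1 A_2) A_3): 27×2 by 2×22 → 27×22, cost 27·2·22 = 1188; cumulative 2268. Total 2268.
Difference: |12760 − 2268| = 10492.

10492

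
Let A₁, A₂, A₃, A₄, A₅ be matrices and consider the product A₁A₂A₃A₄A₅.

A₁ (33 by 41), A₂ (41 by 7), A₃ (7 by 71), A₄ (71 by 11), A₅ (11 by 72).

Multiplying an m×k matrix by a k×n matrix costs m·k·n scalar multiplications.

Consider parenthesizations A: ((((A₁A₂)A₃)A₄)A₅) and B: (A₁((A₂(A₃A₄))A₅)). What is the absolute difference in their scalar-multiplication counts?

Order A = ((((A₁A₂)A₃)A₄)A₅): (A₁A₂): 33×41 by 41×7 → 33×7, cost 33·41·7 = 9471; ((A₁A₂)A₃): 33×7 by 7×71 → 33×71, cost 33·7·71 = 16401; cumulative 25872; (((A₁A₂)A₃)A₄): 33×71 by 71×11 → 33×11, cost 33·71·11 = 25773; cumulative 51645; ((((A₁A₂)A₃)A₄)A₅): 33×11 by 11×72 → 33×72, cost 33·11·72 = 26136; cumulative 77781. Total 77781.
Order B = (A₁((A₂(A₃A₄))A₅)): (A₃A₄): 7×71 by 71×11 → 7×11, cost 7·71·11 = 5467; (A₂(A₃A₄)): 41×7 by 7×11 → 41×11, cost 41·7·11 = 3157; cumulative 8624; ((A₂(A₃A₄))A₅): 41×11 by 11×72 → 41×72, cost 41·11·72 = 32472; cumulative 41096; (A₁((A₂(A₃A₄))A₅)): 33×41 by 41×72 → 33×72, cost 33·41·72 = 97416; cumulative 138512. Total 138512.
Difference: |77781 − 138512| = 60731.

60731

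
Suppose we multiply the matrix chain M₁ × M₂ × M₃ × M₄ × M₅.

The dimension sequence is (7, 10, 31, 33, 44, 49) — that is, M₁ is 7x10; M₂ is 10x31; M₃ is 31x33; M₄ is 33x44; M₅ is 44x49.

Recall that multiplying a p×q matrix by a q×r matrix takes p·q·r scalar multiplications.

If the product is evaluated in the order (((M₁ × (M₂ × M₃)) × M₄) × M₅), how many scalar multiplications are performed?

(M₂ × M₃): 10×31 by 31×33 → 10×33, cost 10·31·33 = 10230
(M₁ × (M₂ × M₃)): 7×10 by 10×33 → 7×33, cost 7·10·33 = 2310; cumulative 12540
((M₁ × (M₂ × M₃)) × M₄): 7×33 by 33×44 → 7×44, cost 7·33·44 = 10164; cumulative 22704
(((M₁ × (M₂ × M₃)) × M₄) × M₅): 7×44 by 44×49 → 7×49, cost 7·44·49 = 15092; cumulative 37796
Total: 37796 scalar multiplications.

37796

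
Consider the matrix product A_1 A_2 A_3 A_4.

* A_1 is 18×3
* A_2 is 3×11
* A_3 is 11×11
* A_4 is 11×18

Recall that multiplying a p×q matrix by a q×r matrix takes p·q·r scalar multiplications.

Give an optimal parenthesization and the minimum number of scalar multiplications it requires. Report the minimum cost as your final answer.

Adjacent pairs: A_1A_2 = 18·3·11 = 594; A_2A_3 = 3·11·11 = 363; A_3A_4 = 11·11·18 = 2178.
Length 3: A_1..A_3: k=1: 0+363+18·3·11=957; k=2: 594+0+18·11·11=2772 → min 957 | A_2..A_4: k=2: 0+2178+3·11·18=2772; k=3: 363+0+3·11·18=957 → min 957.
Length 4: A_1..A_4: k=1: 0+957+18·3·18=1929; k=2: 594+2178+18·11·18=6336; k=3: 957+0+18·11·18=4521 → min 1929.
Optimal parenthesization: (A_1 ((A_2 A_3) A_4)) with cost 1929.

1929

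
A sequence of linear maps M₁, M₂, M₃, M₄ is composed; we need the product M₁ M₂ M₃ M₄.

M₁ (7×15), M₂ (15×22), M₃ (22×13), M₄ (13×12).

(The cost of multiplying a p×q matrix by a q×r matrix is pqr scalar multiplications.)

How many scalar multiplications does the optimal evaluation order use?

5404

Adjacent pairs: M₁M₂ = 7·15·22 = 2310; M₂M₃ = 15·22·13 = 4290; M₃M₄ = 22·13·12 = 3432.
Length 3: M₁..M₃: k=1: 0+4290+7·15·13=5655; k=2: 2310+0+7·22·13=4312 → min 4312 | M₂..M₄: k=2: 0+3432+15·22·12=7392; k=3: 4290+0+15·13·12=6630 → min 6630.
Length 4: M₁..M₄: k=1: 0+6630+7·15·12=7890; k=2: 2310+3432+7·22·12=7590; k=3: 4312+0+7·13·12=5404 → min 5404.
Optimal order: (((M₁ M₂) M₃) M₄) with cost 5404.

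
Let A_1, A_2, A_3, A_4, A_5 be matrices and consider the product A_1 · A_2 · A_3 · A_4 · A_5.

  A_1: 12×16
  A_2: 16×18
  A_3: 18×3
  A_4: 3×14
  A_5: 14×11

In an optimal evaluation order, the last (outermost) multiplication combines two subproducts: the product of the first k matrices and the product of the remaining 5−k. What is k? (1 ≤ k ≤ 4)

Adjacent pairs: A_1A_2 = 12·16·18 = 3456; A_2A_3 = 16·18·3 = 864; A_3A_4 = 18·3·14 = 756; A_4A_5 = 3·14·11 = 462.
Length 3: A_1..A_3: k=1: 0+864+12·16·3=1440; k=2: 3456+0+12·18·3=4104 → min 1440 | A_2..A_4: k=2: 0+756+16·18·14=4788; k=3: 864+0+16·3·14=1536 → min 1536 | A_3..A_5: k=3: 0+462+18·3·11=1056; k=4: 756+0+18·14·11=3528 → min 1056.
Length 4: A_1..A_4: k=1: 0+1536+12·16·14=4224; k=2: 3456+756+12·18·14=7236; k=3: 1440+0+12·3·14=1944 → min 1944 | A_2..A_5: k=2: 0+1056+16·18·11=4224; k=3: 864+462+16·3·11=1854; k=4: 1536+0+16·14·11=4000 → min 1854.
Top-level splits: k=1: (A_1..A_1)·(A_2..A_5) → 0+1854+12·16·11 = 3966; k=2: (A_1..A_2)·(A_3..A_5) → 3456+1056+12·18·11 = 6888; k=3: (A_1..A_3)·(A_4..A_5) → 1440+462+12·3·11 = 2298; k=4: (A_1..A_4)·(A_5..A_5) → 1944+0+12·14·11 = 3792.
Best split is after A_3, i.e. k = 3.

3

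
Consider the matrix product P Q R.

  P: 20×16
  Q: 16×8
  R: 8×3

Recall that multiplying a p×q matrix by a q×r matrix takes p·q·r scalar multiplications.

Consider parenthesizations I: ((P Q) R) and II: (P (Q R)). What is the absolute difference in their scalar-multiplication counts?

1696

Order I = ((P Q) R): (P Q): 20×16 by 16×8 → 20×8, cost 20·16·8 = 2560; ((P Q) R): 20×8 by 8×3 → 20×3, cost 20·8·3 = 480; cumulative 3040. Total 3040.
Order II = (P (Q R)): (Q R): 16×8 by 8×3 → 16×3, cost 16·8·3 = 384; (P (Q R)): 20×16 by 16×3 → 20×3, cost 20·16·3 = 960; cumulative 1344. Total 1344.
Difference: |3040 − 1344| = 1696.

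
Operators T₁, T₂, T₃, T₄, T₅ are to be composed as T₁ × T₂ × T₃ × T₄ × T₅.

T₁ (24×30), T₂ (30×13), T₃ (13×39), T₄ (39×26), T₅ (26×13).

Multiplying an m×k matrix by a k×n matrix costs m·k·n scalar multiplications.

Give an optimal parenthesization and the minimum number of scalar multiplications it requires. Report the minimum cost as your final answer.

Adjacent pairs: T₁T₂ = 24·30·13 = 9360; T₂T₃ = 30·13·39 = 15210; T₃T₄ = 13·39·26 = 13182; T₄T₅ = 39·26·13 = 13182.
Length 3: T₁..T₃: k=1: 0+15210+24·30·39=43290; k=2: 9360+0+24·13·39=21528 → min 21528 | T₂..T₄: k=2: 0+13182+30·13·26=23322; k=3: 15210+0+30·39·26=45630 → min 23322 | T₃..T₅: k=3: 0+13182+13·39·13=19773; k=4: 13182+0+13·26·13=17576 → min 17576.
Length 4: T₁..T₄: k=1: 0+23322+24·30·26=42042; k=2: 9360+13182+24·13·26=30654; k=3: 21528+0+24·39·26=45864 → min 30654 | T₂..T₅: k=2: 0+17576+30·13·13=22646; k=3: 15210+13182+30·39·13=43602; k=4: 23322+0+30·26·13=33462 → min 22646.
Length 5: T₁..T₅: k=1: 0+22646+24·30·13=32006; k=2: 9360+17576+24·13·13=30992; k=3: 21528+13182+24·39·13=46878; k=4: 30654+0+24·26·13=38766 → min 30992.
Optimal parenthesization: ((T₁ × T₂) × ((T₃ × T₄) × T₅)) with cost 30992.

30992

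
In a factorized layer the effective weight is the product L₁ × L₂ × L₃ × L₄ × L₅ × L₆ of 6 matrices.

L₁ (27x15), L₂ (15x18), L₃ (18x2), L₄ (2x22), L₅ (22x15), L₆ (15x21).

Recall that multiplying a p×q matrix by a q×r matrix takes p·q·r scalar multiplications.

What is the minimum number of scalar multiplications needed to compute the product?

3774

Adjacent pairs: L₁L₂ = 27·15·18 = 7290; L₂L₃ = 15·18·2 = 540; L₃L₄ = 18·2·22 = 792; L₄L₅ = 2·22·15 = 660; L₅L₆ = 22·15·21 = 6930.
Length 3: L₁..L₃: k=1: 0+540+27·15·2=1350; k=2: 7290+0+27·18·2=8262 → min 1350 | L₂..L₄: k=2: 0+792+15·18·22=6732; k=3: 540+0+15·2·22=1200 → min 1200 | L₃..L₅: k=3: 0+660+18·2·15=1200; k=4: 792+0+18·22·15=6732 → min 1200 | L₄..L₆: k=4: 0+6930+2·22·21=7854; k=5: 660+0+2·15·21=1290 → min 1290.
Length 4: L₁..L₄: k=1: 0+1200+27·15·22=10110; k=2: 7290+792+27·18·22=18774; k=3: 1350+0+27·2·22=2538 → min 2538 | L₂..L₅: k=2: 0+1200+15·18·15=5250; k=3: 540+660+15·2·15=1650; k=4: 1200+0+15·22·15=6150 → min 1650 | L₃..L₆: k=3: 0+1290+18·2·21=2046; k=4: 792+6930+18·22·21=16038; k=5: 1200+0+18·15·21=6870 → min 2046.
Length 5: L₁..L₅: k=1: 0+1650+27·15·15=7725; k=2: 7290+1200+27·18·15=15780; k=3: 1350+660+27·2·15=2820; k=4: 2538+0+27·22·15=11448 → min 2820 | L₂..L₆: k=2: 0+2046+15·18·21=7716; k=3: 540+1290+15·2·21=2460; k=4: 1200+6930+15·22·21=15060; k=5: 1650+0+15·15·21=6375 → min 2460.
Length 6: L₁..L₆: k=1: 0+2460+27·15·21=10965; k=2: 7290+2046+27·18·21=19542; k=3: 1350+1290+27·2·21=3774; k=4: 2538+6930+27·22·21=21942; k=5: 2820+0+27·15·21=11325 → min 3774.
Optimal order: ((L₁ × (L₂ × L₃)) × ((L₄ × L₅) × L₆)) with cost 3774.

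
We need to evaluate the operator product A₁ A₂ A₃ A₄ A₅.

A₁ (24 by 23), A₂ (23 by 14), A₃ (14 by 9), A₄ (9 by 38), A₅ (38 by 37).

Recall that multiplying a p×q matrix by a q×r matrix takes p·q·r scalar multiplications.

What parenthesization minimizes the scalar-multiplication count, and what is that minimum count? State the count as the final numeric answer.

28512

Adjacent pairs: A₁A₂ = 24·23·14 = 7728; A₂A₃ = 23·14·9 = 2898; A₃A₄ = 14·9·38 = 4788; A₄A₅ = 9·38·37 = 12654.
Length 3: A₁..A₃: k=1: 0+2898+24·23·9=7866; k=2: 7728+0+24·14·9=10752 → min 7866 | A₂..A₄: k=2: 0+4788+23·14·38=17024; k=3: 2898+0+23·9·38=10764 → min 10764 | A₃..A₅: k=3: 0+12654+14·9·37=17316; k=4: 4788+0+14·38·37=24472 → min 17316.
Length 4: A₁..A₄: k=1: 0+10764+24·23·38=31740; k=2: 7728+4788+24·14·38=25284; k=3: 7866+0+24·9·38=16074 → min 16074 | A₂..A₅: k=2: 0+17316+23·14·37=29230; k=3: 2898+12654+23·9·37=23211; k=4: 10764+0+23·38·37=43102 → min 23211.
Length 5: A₁..A₅: k=1: 0+23211+24·23·37=43635; k=2: 7728+17316+24·14·37=37476; k=3: 7866+12654+24·9·37=28512; k=4: 16074+0+24·38·37=49818 → min 28512.
Optimal parenthesization: ((A₁ (A₂ A₃)) (A₄ A₅)) with cost 28512.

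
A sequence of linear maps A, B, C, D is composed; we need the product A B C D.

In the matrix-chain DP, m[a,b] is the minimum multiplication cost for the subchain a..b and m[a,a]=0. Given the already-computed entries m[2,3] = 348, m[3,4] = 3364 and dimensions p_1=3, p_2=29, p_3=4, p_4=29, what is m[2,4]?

696

m[2,4] = min over k∈[2,3] of m[2,k]+m[k+1,4]+p_{1}·p_k·p_{4}.
k=2: 0 + 3364 + 3·29·29 = 5887; k=3: 348 + 0 + 3·4·29 = 696.
Minimum: 696 at k=3.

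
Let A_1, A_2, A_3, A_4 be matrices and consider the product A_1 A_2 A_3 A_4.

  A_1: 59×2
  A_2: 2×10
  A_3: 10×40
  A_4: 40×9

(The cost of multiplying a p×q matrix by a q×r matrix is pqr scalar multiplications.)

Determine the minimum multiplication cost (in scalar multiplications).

Adjacent pairs: A_1A_2 = 59·2·10 = 1180; A_2A_3 = 2·10·40 = 800; A_3A_4 = 10·40·9 = 3600.
Length 3: A_1..A_3: k=1: 0+800+59·2·40=5520; k=2: 1180+0+59·10·40=24780 → min 5520 | A_2..A_4: k=2: 0+3600+2·10·9=3780; k=3: 800+0+2·40·9=1520 → min 1520.
Length 4: A_1..A_4: k=1: 0+1520+59·2·9=2582; k=2: 1180+3600+59·10·9=10090; k=3: 5520+0+59·40·9=26760 → min 2582.
Optimal order: (A_1 ((A_2 A_3) A_4)) with cost 2582.

2582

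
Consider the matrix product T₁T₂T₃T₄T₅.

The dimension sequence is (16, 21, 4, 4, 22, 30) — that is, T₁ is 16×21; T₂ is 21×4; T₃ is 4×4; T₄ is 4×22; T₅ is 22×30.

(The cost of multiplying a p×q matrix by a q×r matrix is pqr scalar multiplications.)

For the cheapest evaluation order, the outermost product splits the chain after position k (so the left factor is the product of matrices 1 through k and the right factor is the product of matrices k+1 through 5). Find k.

Adjacent pairs: T₁T₂ = 16·21·4 = 1344; T₂T₃ = 21·4·4 = 336; T₃T₄ = 4·4·22 = 352; T₄T₅ = 4·22·30 = 2640.
Length 3: T₁..T₃: k=1: 0+336+16·21·4=1680; k=2: 1344+0+16·4·4=1600 → min 1600 | T₂..T₄: k=2: 0+352+21·4·22=2200; k=3: 336+0+21·4·22=2184 → min 2184 | T₃..T₅: k=3: 0+2640+4·4·30=3120; k=4: 352+0+4·22·30=2992 → min 2992.
Length 4: T₁..T₄: k=1: 0+2184+16·21·22=9576; k=2: 1344+352+16·4·22=3104; k=3: 1600+0+16·4·22=3008 → min 3008 | T₂..T₅: k=2: 0+2992+21·4·30=5512; k=3: 336+2640+21·4·30=5496; k=4: 2184+0+21·22·30=16044 → min 5496.
Top-level splits: k=1: (T₁..T₁)·(T₂..T₅) → 0+5496+16·21·30 = 15576; k=2: (T₁..T₂)·(T₃..T₅) → 1344+2992+16·4·30 = 6256; k=3: (T₁..T₃)·(T₄..T₅) → 1600+2640+16·4·30 = 6160; k=4: (T₁..T₄)·(T₅..T₅) → 3008+0+16·22·30 = 13568.
Best split is after T₃, i.e. k = 3.

3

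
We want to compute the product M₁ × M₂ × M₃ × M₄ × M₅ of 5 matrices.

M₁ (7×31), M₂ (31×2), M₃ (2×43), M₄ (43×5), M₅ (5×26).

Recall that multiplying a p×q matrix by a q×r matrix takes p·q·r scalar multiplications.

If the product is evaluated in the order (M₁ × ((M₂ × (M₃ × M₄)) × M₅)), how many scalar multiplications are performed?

(M₃ × M₄): 2×43 by 43×5 → 2×5, cost 2·43·5 = 430
(M₂ × (M₃ × M₄)): 31×2 by 2×5 → 31×5, cost 31·2·5 = 310; cumulative 740
((M₂ × (M₃ × M₄)) × M₅): 31×5 by 5×26 → 31×26, cost 31·5·26 = 4030; cumulative 4770
(M₁ × ((M₂ × (M₃ × M₄)) × M₅)): 7×31 by 31×26 → 7×26, cost 7·31·26 = 5642; cumulative 10412
Total: 10412 scalar multiplications.

10412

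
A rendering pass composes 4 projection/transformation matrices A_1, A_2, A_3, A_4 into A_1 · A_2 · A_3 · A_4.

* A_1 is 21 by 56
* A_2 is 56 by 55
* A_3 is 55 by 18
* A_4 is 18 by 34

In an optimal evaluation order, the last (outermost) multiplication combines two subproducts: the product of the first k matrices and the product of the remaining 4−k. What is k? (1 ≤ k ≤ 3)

Adjacent pairs: A_1A_2 = 21·56·55 = 64680; A_2A_3 = 56·55·18 = 55440; A_3A_4 = 55·18·34 = 33660.
Length 3: A_1..A_3: k=1: 0+55440+21·56·18=76608; k=2: 64680+0+21·55·18=85470 → min 76608 | A_2..A_4: k=2: 0+33660+56·55·34=138380; k=3: 55440+0+56·18·34=89712 → min 89712.
Top-level splits: k=1: (A_1..A_1)·(A_2..A_4) → 0+89712+21·56·34 = 129696; k=2: (A_1..A_2)·(A_3..A_4) → 64680+33660+21·55·34 = 137610; k=3: (A_1..A_3)·(A_4..A_4) → 76608+0+21·18·34 = 89460.
Best split is after A_3, i.e. k = 3.

3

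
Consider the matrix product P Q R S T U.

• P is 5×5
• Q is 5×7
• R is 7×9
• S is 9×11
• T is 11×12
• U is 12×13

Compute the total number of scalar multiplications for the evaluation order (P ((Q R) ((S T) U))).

(Q R): 5×7 by 7×9 → 5×9, cost 5·7·9 = 315
(S T): 9×11 by 11×12 → 9×12, cost 9·11·12 = 1188
((S T) U): 9×12 by 12×13 → 9×13, cost 9·12·13 = 1404; cumulative 2592
((Q R) ((S T) U)): 5×9 by 9×13 → 5×13, cost 5·9·13 = 585; cumulative 3492
(P ((Q R) ((S T) U))): 5×5 by 5×13 → 5×13, cost 5·5·13 = 325; cumulative 3817
Total: 3817 scalar multiplications.

3817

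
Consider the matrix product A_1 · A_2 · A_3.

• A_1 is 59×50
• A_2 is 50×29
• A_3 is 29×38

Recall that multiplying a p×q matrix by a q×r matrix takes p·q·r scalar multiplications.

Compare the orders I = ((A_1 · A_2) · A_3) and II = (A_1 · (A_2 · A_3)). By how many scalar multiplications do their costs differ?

16632

Order I = ((A_1 · A_2) · A_3): (A_1 · A_2): 59×50 by 50×29 → 59×29, cost 59·50·29 = 85550; ((A_1 · A_2) · A_3): 59×29 by 29×38 → 59×38, cost 59·29·38 = 65018; cumulative 150568. Total 150568.
Order II = (A_1 · (A_2 · A_3)): (A_2 · A_3): 50×29 by 29×38 → 50×38, cost 50·29·38 = 55100; (A_1 · (A_2 · A_3)): 59×50 by 50×38 → 59×38, cost 59·50·38 = 112100; cumulative 167200. Total 167200.
Difference: |150568 − 167200| = 16632.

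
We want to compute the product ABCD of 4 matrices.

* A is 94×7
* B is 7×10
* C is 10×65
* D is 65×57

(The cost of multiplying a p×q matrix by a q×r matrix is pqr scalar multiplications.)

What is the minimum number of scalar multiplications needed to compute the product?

Adjacent pairs: AB = 94·7·10 = 6580; BC = 7·10·65 = 4550; CD = 10·65·57 = 37050.
Length 3: A..C: k=1: 0+4550+94·7·65=47320; k=2: 6580+0+94·10·65=67680 → min 47320 | B..D: k=2: 0+37050+7·10·57=41040; k=3: 4550+0+7·65·57=30485 → min 30485.
Length 4: A..D: k=1: 0+30485+94·7·57=67991; k=2: 6580+37050+94·10·57=97210; k=3: 47320+0+94·65·57=395590 → min 67991.
Optimal order: (A((BC)D)) with cost 67991.

67991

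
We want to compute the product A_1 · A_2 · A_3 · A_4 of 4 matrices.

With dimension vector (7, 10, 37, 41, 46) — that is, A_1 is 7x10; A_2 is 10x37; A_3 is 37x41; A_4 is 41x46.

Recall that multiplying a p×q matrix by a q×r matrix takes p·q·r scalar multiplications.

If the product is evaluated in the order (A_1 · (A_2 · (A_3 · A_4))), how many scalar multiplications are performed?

(A_3 · A_4): 37×41 by 41×46 → 37×46, cost 37·41·46 = 69782
(A_2 · (A_3 · A_4)): 10×37 by 37×46 → 10×46, cost 10·37·46 = 17020; cumulative 86802
(A_1 · (A_2 · (A_3 · A_4))): 7×10 by 10×46 → 7×46, cost 7·10·46 = 3220; cumulative 90022
Total: 90022 scalar multiplications.

90022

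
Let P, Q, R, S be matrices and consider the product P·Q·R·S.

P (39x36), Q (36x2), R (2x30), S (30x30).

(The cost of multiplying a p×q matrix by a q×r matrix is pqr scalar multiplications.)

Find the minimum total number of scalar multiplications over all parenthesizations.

6948

Adjacent pairs: PQ = 39·36·2 = 2808; QR = 36·2·30 = 2160; RS = 2·30·30 = 1800.
Length 3: P..R: k=1: 0+2160+39·36·30=44280; k=2: 2808+0+39·2·30=5148 → min 5148 | Q..S: k=2: 0+1800+36·2·30=3960; k=3: 2160+0+36·30·30=34560 → min 3960.
Length 4: P..S: k=1: 0+3960+39·36·30=46080; k=2: 2808+1800+39·2·30=6948; k=3: 5148+0+39·30·30=40248 → min 6948.
Optimal order: ((P·Q)·(R·S)) with cost 6948.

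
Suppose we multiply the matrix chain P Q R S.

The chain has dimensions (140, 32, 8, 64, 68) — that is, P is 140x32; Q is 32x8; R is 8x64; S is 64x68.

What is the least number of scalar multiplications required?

146816

Adjacent pairs: PQ = 140·32·8 = 35840; QR = 32·8·64 = 16384; RS = 8·64·68 = 34816.
Length 3: P..R: k=1: 0+16384+140·32·64=303104; k=2: 35840+0+140·8·64=107520 → min 107520 | Q..S: k=2: 0+34816+32·8·68=52224; k=3: 16384+0+32·64·68=155648 → min 52224.
Length 4: P..S: k=1: 0+52224+140·32·68=356864; k=2: 35840+34816+140·8·68=146816; k=3: 107520+0+140·64·68=716800 → min 146816.
Optimal order: ((P Q) (R S)) with cost 146816.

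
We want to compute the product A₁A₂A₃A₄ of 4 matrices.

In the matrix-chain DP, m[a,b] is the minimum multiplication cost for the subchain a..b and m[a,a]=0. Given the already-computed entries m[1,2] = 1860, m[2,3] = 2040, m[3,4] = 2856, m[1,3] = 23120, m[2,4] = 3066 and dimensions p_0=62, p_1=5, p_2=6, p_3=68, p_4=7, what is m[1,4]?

5236

m[1,4] = min over k∈[1,3] of m[1,k]+m[k+1,4]+p_{0}·p_k·p_{4}.
k=1: 0 + 3066 + 62·5·7 = 5236; k=2: 1860 + 2856 + 62·6·7 = 7320; k=3: 23120 + 0 + 62·68·7 = 52632.
Minimum: 5236 at k=1.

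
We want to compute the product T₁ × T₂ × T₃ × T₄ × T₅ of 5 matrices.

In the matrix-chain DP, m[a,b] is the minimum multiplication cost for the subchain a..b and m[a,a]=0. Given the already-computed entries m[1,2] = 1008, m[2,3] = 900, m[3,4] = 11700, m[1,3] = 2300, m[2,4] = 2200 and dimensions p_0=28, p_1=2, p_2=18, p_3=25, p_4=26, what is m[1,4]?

3656

m[1,4] = min over k∈[1,3] of m[1,k]+m[k+1,4]+p_{0}·p_k·p_{4}.
k=1: 0 + 2200 + 28·2·26 = 3656; k=2: 1008 + 11700 + 28·18·26 = 25812; k=3: 2300 + 0 + 28·25·26 = 20500.
Minimum: 3656 at k=1.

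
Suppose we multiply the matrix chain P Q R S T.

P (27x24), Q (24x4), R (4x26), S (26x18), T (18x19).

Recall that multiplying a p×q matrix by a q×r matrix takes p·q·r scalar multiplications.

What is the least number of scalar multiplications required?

Adjacent pairs: PQ = 27·24·4 = 2592; QR = 24·4·26 = 2496; RS = 4·26·18 = 1872; ST = 26·18·19 = 8892.
Length 3: P..R: k=1: 0+2496+27·24·26=19344; k=2: 2592+0+27·4·26=5400 → min 5400 | Q..S: k=2: 0+1872+24·4·18=3600; k=3: 2496+0+24·26·18=13728 → min 3600 | R..T: k=3: 0+8892+4·26·19=10868; k=4: 1872+0+4·18·19=3240 → min 3240.
Length 4: P..S: k=1: 0+3600+27·24·18=15264; k=2: 2592+1872+27·4·18=6408; k=3: 5400+0+27·26·18=18036 → min 6408 | Q..T: k=2: 0+3240+24·4·19=5064; k=3: 2496+8892+24·26·19=23244; k=4: 3600+0+24·18·19=11808 → min 5064.
Length 5: P..T: k=1: 0+5064+27·24·19=17376; k=2: 2592+3240+27·4·19=7884; k=3: 5400+8892+27·26·19=27630; k=4: 6408+0+27·18·19=15642 → min 7884.
Optimal order: ((P Q) ((R S) T)) with cost 7884.

7884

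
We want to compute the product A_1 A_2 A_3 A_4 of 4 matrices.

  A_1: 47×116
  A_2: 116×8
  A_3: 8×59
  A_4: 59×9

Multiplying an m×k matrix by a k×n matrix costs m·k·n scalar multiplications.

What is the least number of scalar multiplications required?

51248

Adjacent pairs: A_1A_2 = 47·116·8 = 43616; A_2A_3 = 116·8·59 = 54752; A_3A_4 = 8·59·9 = 4248.
Length 3: A_1..A_3: k=1: 0+54752+47·116·59=376420; k=2: 43616+0+47·8·59=65800 → min 65800 | A_2..A_4: k=2: 0+4248+116·8·9=12600; k=3: 54752+0+116·59·9=116348 → min 12600.
Length 4: A_1..A_4: k=1: 0+12600+47·116·9=61668; k=2: 43616+4248+47·8·9=51248; k=3: 65800+0+47·59·9=90757 → min 51248.
Optimal order: ((A_1 A_2) (A_3 A_4)) with cost 51248.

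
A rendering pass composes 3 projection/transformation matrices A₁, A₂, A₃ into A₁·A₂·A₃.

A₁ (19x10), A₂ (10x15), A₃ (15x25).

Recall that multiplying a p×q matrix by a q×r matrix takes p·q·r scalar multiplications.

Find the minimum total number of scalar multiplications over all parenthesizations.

Order (A₁·(A₂·A₃)): (A₂·A₃): 10×15 by 15×25 → 10×25, cost 10·15·25 = 3750; (A₁·(A₂·A₃)): 19×10 by 10×25 → 19×25, cost 19·10·25 = 4750; cumulative 8500. Total 8500.
Order ((A₁·A₂)·A₃): (A₁·A₂): 19×10 by 10×15 → 19×15, cost 19·10·15 = 2850; ((A₁·A₂)·A₃): 19×15 by 15×25 → 19×25, cost 19·15·25 = 7125; cumulative 9975. Total 9975.
Minimum: 8500.

8500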